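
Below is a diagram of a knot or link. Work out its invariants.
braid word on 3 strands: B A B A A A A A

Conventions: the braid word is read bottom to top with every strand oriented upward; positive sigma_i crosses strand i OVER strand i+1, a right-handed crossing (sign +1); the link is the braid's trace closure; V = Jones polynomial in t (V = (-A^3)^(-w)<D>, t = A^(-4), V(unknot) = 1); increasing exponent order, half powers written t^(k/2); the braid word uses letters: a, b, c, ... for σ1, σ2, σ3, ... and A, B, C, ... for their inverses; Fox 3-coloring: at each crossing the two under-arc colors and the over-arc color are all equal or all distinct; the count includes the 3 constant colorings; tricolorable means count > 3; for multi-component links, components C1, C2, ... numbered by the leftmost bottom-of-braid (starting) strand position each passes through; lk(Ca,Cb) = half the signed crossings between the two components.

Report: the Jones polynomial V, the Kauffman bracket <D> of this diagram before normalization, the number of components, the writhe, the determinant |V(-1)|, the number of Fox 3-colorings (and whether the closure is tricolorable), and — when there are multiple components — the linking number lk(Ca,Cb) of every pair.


Jones polynomial: V(t) = -t^-10 + t^-9 - t^-8 + t^-7 - t^-6 + t^-5 + t^-3
<D> = A^-12 + A^-4 - 1 + A^4 - A^8 + A^12 - A^16; writhe -8
components 1, writhe -8 (8 crossings)
3-colorings: 3 of 3^8, det 7 — not tricolorable
note: det 7 = |V(-1)|; not divisible by 3, so not tricolorable


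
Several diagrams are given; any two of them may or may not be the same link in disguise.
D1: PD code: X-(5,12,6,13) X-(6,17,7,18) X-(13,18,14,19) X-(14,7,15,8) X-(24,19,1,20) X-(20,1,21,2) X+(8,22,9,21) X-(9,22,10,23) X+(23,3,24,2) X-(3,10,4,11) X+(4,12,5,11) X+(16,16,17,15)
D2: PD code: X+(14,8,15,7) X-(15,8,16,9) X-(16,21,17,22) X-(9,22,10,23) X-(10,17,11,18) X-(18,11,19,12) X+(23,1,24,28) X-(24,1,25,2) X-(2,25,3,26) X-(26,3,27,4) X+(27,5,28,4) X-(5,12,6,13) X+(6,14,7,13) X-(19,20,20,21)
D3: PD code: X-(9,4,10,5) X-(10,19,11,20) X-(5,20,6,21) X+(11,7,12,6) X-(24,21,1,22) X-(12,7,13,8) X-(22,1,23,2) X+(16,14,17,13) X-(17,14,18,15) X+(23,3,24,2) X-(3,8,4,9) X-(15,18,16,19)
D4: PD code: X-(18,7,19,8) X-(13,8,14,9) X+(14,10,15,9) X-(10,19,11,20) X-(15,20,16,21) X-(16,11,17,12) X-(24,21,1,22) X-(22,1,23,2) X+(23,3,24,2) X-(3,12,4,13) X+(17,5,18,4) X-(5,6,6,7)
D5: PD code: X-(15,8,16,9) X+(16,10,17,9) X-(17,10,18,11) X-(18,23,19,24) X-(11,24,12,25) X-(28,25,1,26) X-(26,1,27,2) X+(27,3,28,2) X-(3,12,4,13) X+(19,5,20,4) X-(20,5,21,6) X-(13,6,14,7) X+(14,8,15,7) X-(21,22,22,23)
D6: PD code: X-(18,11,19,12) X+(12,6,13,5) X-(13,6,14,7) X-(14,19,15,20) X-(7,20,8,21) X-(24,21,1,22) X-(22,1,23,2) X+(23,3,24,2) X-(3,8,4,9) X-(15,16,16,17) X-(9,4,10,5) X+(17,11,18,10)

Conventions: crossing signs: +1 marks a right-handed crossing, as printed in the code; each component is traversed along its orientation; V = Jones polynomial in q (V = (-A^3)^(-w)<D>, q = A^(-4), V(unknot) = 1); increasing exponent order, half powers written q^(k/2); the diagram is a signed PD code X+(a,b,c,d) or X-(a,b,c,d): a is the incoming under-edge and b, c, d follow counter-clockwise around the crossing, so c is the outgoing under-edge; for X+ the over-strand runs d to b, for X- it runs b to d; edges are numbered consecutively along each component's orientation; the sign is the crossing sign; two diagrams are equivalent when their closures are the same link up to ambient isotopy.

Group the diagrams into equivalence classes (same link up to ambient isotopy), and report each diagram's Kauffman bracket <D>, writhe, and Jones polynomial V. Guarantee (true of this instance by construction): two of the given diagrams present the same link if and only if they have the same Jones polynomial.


classes: {D1, D2, D3, D4, D5, D6}
V(D1) = -q^-4 + q^-3 + q^-1  [12 crossings, <D> = A^-8 + 1 - A^4, w = -4]
V(D2) = -q^-4 + q^-3 + q^-1  (w -6, c 14, <D> = A^-14 + A^-6 - A^-2)
D3 (bracket A^-14 + A^-6 - A^-2; 12 crossings at w = -6): V = -q^-4 + q^-3 + q^-1
D4 (bracket A^-14 + A^-6 - A^-2; 12 crossings at w = -6): V = -q^-4 + q^-3 + q^-1
D5 (bracket A^-14 + A^-6 - A^-2; 14 crossings at w = -6): V = -q^-4 + q^-3 + q^-1
D6 (bracket A^-14 + A^-6 - A^-2; 12 crossings at w = -6): V = -q^-4 + q^-3 + q^-1
note: all 6 diagrams share one V(q), hence one class


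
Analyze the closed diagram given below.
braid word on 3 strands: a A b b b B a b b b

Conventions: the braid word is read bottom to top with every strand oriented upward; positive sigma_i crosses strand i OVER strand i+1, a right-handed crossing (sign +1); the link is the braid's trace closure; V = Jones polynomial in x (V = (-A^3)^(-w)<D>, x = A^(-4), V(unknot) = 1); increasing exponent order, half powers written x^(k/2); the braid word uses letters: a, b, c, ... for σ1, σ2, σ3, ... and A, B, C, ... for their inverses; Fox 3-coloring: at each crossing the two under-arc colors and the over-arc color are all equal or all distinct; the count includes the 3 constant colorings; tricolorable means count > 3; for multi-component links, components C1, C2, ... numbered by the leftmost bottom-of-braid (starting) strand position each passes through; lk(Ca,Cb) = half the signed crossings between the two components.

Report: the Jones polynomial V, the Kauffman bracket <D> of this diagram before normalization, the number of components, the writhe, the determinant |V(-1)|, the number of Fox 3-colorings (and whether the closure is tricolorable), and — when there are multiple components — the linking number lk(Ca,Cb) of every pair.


V = x^2 + x^4 - x^5 + x^6 - x^7
<D> = -A^-10 + A^-6 - A^-2 + A^2 + A^10 (w = +6)
1 component over 10 crossings, w = +6
3 Fox colorings among 3^10, |V(-1)| = 5: not tricolorable
why: det 5 = |V(-1)|; not divisible by 3, so not tricolorable


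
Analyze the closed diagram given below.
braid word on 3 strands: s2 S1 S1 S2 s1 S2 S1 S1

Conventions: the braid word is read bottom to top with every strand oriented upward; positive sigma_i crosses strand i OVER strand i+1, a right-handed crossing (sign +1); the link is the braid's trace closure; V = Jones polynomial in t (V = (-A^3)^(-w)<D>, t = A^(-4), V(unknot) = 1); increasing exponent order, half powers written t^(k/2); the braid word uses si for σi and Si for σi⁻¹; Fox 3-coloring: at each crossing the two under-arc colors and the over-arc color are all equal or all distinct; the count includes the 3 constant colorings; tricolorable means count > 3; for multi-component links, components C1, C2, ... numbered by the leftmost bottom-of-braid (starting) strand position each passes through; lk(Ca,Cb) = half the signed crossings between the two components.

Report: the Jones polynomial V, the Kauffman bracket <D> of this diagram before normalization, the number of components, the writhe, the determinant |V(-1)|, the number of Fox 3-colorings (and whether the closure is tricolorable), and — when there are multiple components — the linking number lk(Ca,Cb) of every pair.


V(t) = t^-7 - 2t^-6 + 2t^-5 - 3t^-4 + 3t^-3 - 2t^-2 + 2t^-1
bracket: 2A^-8 - 2A^-4 + 3 - 3A^4 + 2A^8 - 2A^12 + A^16, w = -4
1 component, writhe -4, over 8 crossings
det 15, colorings 9 of 3^8 — tricolorable
observation: w = -4 shifts under R1 moves; the (-A^3)^(4) factor cancels that in V


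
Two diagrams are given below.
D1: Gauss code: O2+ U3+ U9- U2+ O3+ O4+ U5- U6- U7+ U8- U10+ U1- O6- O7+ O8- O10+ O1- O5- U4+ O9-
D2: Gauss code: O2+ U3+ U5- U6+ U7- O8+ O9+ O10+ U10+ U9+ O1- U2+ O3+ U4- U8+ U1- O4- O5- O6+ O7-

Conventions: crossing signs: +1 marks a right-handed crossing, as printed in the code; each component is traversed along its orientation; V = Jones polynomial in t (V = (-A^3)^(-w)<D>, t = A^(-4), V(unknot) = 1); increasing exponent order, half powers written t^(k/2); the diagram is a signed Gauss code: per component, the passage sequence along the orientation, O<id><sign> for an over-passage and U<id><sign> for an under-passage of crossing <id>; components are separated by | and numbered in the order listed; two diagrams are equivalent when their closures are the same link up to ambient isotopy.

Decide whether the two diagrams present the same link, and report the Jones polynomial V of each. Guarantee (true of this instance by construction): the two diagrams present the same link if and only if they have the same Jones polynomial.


equivalent: yes
V(D1) = 1  (w 0, c 10, <D> = 1)
V(D2) = 1  [10 crossings, <D> = A^6, w = +2]
key observation: one V(t) for all 2 diagrams — one class (guaranteed)


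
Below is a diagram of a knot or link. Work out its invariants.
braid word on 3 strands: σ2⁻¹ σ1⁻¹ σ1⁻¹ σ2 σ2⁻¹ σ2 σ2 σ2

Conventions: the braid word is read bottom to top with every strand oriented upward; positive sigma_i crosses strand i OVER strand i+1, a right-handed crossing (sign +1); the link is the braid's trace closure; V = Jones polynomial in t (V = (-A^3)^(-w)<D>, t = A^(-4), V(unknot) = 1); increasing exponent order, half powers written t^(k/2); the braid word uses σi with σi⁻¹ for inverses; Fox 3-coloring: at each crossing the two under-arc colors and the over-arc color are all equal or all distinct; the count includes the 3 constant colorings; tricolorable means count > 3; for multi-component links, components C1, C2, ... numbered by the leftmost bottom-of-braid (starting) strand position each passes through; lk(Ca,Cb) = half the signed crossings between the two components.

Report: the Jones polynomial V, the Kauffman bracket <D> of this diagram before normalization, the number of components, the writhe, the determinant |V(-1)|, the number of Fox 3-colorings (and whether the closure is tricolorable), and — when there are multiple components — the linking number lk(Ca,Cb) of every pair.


V(t) = t^-2 + 2 + t^2
bracket: A^-8 + 2 + A^8, w = 0
3 components, writhe 0, over 8 crossings
lk(C1,C2) = 0
linking number lk(C1,C3) = -1
lk(C2,C3): +1
det 4, colorings 3 of 3^8 — not tricolorable
observation: the 3 component pairs carry total linking 0


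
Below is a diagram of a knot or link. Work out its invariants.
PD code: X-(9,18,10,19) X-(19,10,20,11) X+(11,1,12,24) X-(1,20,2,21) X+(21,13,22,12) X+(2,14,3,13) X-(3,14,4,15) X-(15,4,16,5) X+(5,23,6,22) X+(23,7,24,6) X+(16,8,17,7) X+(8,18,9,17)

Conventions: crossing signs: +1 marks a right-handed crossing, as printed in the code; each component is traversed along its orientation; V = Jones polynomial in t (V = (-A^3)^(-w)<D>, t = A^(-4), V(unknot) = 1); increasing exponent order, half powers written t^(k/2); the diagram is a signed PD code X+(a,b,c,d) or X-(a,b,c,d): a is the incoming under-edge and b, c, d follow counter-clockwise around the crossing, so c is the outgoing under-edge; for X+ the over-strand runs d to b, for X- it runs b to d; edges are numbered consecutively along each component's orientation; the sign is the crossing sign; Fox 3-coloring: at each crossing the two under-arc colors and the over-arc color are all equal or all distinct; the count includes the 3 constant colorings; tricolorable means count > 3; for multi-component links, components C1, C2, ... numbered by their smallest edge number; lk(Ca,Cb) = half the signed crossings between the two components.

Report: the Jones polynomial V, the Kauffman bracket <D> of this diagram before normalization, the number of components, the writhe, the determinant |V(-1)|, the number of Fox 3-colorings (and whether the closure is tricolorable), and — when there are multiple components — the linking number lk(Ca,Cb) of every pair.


Jones polynomial: V(t) = t^-1 - 1 + 2t - 2t^2 + 2t^3 - 2t^4 + t^5
<D> = A^-14 - 2A^-10 + 2A^-6 - 2A^-2 + 2A^2 - A^6 + A^10; writhe +2
components 1, writhe +2 (12 crossings)
3-colorings: 3 of 3^12, det 11 — not tricolorable
note: the span of V is 6, forcing >= 6 crossings in any diagram


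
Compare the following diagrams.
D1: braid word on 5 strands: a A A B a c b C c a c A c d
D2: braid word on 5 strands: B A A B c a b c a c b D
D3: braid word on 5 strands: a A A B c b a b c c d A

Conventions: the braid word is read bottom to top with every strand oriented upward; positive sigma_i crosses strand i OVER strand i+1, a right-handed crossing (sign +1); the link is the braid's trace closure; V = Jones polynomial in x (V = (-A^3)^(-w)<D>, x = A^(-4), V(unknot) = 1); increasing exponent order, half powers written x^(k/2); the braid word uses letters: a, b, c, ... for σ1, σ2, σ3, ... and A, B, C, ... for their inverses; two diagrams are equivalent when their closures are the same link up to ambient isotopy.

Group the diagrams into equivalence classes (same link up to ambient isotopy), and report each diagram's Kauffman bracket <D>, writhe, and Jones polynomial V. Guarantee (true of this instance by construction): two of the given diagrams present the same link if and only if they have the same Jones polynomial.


classes: {D1, D2, D3}
V(D1) = x + x^3 - x^4  [14 crossings, <D> = -A^-4 + 1 + A^8, w = +4]
V(D2) = x + x^3 - x^4  [12 crossings, <D> = -A^-10 + A^-6 + A^2, w = +2]
V(D3) = x + x^3 - x^4  (w +4, c 12, <D> = -A^-4 + 1 + A^8)
insight: all 3 diagrams share one V(x), hence one class


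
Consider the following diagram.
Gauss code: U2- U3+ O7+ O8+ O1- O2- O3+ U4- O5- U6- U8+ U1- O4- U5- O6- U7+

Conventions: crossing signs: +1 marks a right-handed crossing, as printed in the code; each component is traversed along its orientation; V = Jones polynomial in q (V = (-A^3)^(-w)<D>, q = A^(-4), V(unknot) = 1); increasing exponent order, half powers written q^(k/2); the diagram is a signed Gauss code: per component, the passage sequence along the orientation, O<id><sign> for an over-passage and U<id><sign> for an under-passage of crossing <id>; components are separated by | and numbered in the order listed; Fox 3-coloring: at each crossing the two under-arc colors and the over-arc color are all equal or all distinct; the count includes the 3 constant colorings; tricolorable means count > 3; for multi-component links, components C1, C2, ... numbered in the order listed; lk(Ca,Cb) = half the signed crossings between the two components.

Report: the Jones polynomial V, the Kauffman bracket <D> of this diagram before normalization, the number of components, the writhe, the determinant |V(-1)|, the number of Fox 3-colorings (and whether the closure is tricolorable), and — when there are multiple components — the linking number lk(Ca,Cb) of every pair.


V(q) = -q^-4 + q^-3 + q^-1
bracket: A^-2 + A^6 - A^10, w = -2
1 component, writhe -2, over 8 crossings
det 3, colorings 9 of 3^8 — tricolorable
observation: w = -2 shifts under R1 moves; the (-A^3)^(2) factor cancels that in V


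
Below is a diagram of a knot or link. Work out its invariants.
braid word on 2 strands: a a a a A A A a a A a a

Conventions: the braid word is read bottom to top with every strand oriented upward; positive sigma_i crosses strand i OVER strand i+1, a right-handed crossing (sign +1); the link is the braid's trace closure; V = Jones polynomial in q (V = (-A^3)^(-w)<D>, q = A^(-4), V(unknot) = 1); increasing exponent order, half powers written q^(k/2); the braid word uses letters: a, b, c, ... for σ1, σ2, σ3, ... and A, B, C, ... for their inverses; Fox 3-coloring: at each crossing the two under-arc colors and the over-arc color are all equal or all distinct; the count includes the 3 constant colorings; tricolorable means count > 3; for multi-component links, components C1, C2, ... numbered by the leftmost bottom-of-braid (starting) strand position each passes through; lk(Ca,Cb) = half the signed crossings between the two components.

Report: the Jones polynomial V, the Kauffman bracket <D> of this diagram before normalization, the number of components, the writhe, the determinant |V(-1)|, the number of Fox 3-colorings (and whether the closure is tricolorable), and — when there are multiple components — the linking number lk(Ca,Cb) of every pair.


V(q) = -q^(3/2) - q^(7/2) + q^(9/2) - q^(11/2)
bracket: -A^-10 + A^-6 - A^-2 - A^6, w = +4
2 components, writhe +4, over 12 crossings
lk(C1,C2) = +2
det 4, colorings 3 of 3^12 — not tricolorable
observation: w = +4 (over 12 crossings) is diagram-only; (-A^3)^(-4) removes it from V


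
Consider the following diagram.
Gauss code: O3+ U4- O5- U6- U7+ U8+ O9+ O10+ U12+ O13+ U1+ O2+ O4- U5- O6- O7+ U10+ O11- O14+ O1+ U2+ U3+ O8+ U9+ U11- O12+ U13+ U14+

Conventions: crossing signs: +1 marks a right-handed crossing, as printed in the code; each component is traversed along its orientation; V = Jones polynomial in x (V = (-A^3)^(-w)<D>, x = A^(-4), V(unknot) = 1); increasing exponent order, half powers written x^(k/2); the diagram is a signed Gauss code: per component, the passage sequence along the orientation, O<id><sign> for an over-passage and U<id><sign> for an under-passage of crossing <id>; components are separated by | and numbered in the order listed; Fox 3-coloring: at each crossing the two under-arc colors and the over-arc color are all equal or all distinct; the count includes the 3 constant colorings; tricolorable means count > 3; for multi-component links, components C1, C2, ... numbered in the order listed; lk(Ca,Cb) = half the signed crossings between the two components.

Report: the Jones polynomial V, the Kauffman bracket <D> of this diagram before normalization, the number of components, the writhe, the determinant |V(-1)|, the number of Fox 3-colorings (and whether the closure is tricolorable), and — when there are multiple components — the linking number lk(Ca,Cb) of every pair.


V = x^2 + 2x^4 - 2x^5 + x^6 - 2x^7 + x^8
<D> = A^-14 - 2A^-10 + A^-6 - 2A^-2 + 2A^2 + A^10 (w = +6)
1 component over 14 crossings, w = +6
27 Fox colorings among 3^14, |V(-1)| = 9: tricolorable
why: |V(-1)| = 9: so tricolorable, since 3 divides 9


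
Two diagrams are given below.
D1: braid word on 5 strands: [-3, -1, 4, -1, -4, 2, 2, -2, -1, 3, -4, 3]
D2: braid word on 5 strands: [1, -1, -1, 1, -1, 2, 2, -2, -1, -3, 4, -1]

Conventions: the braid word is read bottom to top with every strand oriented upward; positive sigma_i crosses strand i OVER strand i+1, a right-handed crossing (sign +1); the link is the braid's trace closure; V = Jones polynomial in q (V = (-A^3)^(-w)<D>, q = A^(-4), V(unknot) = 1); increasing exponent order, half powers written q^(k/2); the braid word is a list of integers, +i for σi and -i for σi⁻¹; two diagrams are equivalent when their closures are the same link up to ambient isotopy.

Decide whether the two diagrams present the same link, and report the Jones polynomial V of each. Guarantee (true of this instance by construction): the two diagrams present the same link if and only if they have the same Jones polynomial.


same link: yes
V(D1) = -q^-4 + q^-3 + q^-1  [12 crossings, <D> = A^-2 + A^6 - A^10, w = -2]
V(D2) = -q^-4 + q^-3 + q^-1  (w -2, c 12, <D> = A^-2 + A^6 - A^10)
note: one V(q) for all 2 diagrams — one class (guaranteed)


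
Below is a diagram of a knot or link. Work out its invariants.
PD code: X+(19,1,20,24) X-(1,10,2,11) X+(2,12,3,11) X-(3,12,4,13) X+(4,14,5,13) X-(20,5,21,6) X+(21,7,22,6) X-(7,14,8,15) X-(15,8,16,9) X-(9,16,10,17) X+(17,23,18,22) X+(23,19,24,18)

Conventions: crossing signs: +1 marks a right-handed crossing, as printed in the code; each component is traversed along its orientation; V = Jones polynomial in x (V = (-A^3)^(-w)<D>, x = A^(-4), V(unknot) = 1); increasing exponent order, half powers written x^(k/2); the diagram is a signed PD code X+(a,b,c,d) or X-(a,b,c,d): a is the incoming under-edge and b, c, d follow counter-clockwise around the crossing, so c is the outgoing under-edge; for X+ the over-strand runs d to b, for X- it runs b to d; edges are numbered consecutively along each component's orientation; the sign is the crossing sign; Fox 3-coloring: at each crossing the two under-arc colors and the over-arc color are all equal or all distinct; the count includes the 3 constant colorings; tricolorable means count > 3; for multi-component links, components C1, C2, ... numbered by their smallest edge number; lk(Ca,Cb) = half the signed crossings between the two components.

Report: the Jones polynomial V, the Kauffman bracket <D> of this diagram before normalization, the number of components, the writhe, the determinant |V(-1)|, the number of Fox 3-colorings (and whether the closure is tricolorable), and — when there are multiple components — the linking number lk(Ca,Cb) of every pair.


Jones polynomial: V(x) = -x^-3 + x^-2 - x^-1 + 3 - x + x^2 - x^3
<D> = -A^-12 + A^-8 - A^-4 + 3 - A^4 + A^8 - A^12; writhe 0
components 1, writhe 0 (12 crossings)
3-colorings: 27 of 3^12, det 9 — tricolorable
note: V is palindromic (span 6, det 9): x -> 1/x fixes it; necessary, not sufficient, for amphichirality


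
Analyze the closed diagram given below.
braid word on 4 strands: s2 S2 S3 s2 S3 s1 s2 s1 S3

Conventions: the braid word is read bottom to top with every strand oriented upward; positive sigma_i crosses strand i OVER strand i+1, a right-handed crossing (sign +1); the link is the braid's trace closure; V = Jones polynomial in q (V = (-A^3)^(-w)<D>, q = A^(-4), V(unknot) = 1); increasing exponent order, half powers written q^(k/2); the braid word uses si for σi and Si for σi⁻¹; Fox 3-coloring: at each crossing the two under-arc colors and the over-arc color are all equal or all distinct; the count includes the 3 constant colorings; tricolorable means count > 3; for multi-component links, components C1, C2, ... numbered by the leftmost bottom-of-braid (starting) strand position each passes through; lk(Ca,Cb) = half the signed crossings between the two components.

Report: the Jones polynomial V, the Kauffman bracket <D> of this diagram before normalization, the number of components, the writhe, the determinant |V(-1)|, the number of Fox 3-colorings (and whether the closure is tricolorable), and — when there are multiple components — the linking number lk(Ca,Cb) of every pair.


V(q) = -q^-3 + 2q^-2 - 2q^-1 + 3 - 2q + 2q^2 - q^3
bracket: A^-9 - 2A^-5 + 2A^-1 - 3A^3 + 2A^7 - 2A^11 + A^15, w = +1
1 component, writhe +1, over 9 crossings
det 13, colorings 3 of 3^9 — not tricolorable
observation: w = +1 (over 9 crossings) is diagram-only; (-A^3)^(-1) removes it from V


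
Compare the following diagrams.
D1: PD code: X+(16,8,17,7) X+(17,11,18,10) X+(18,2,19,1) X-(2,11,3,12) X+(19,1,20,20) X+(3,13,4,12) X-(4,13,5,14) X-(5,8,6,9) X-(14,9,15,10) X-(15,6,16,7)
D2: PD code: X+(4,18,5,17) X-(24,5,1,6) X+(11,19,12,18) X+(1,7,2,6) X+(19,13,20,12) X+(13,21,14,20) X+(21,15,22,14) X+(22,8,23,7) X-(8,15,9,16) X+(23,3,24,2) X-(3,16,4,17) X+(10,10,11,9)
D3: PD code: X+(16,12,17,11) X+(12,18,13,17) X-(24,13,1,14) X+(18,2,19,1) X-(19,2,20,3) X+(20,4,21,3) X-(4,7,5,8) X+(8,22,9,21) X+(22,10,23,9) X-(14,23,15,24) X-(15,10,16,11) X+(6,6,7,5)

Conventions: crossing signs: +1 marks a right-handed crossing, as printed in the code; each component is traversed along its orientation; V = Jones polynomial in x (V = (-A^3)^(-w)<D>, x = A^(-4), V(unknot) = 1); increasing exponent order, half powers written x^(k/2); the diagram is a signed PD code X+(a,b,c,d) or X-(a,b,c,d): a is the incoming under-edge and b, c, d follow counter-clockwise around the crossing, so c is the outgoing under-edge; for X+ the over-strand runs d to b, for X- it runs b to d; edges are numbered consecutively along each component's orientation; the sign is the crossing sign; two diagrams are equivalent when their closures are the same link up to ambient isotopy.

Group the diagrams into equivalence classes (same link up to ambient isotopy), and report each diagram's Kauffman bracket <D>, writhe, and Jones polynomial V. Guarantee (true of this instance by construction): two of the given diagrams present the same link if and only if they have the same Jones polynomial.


equivalence classes: {D1} | {D2} | {D3}
D1 (bracket 1; 10 crossings at w = 0): V = 1
V(D2) = x + x^3 - x^4  [12 crossings, <D> = -A^2 + A^6 + A^14, w = +6]
D3 (bracket A^-14 - 2A^-10 + 2A^-6 - 2A^-2 + 2A^2 - A^6 + A^10; 12 crossings at w = +2): V = x^-1 - 1 + 2x - 2x^2 + 2x^3 - 2x^4 + x^5
key observation: 3 classes among 3 diagrams; unequal V(x) rules out equality


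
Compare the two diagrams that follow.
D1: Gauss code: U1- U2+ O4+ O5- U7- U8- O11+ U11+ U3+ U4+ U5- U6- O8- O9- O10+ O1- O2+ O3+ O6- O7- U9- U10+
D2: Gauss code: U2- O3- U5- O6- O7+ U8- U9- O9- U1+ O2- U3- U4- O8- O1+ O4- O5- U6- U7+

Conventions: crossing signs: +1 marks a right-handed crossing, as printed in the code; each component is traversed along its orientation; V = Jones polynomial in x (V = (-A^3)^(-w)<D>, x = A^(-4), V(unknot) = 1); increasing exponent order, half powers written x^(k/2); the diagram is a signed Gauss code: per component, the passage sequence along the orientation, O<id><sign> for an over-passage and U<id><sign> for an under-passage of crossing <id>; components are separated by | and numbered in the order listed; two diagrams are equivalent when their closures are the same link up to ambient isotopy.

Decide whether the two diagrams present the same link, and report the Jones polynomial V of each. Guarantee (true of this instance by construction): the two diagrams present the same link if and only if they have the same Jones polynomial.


same link: no
V(D1) = 1  [11 crossings, <D> = -A^-3, w = -1]
D2 (bracket -A^-11 - A^-3 + A; 9 crossings at w = -5): V = -x^-4 + x^-3 + x^-1
note: 2 classes among 2 diagrams; unequal V(x) rules out equality


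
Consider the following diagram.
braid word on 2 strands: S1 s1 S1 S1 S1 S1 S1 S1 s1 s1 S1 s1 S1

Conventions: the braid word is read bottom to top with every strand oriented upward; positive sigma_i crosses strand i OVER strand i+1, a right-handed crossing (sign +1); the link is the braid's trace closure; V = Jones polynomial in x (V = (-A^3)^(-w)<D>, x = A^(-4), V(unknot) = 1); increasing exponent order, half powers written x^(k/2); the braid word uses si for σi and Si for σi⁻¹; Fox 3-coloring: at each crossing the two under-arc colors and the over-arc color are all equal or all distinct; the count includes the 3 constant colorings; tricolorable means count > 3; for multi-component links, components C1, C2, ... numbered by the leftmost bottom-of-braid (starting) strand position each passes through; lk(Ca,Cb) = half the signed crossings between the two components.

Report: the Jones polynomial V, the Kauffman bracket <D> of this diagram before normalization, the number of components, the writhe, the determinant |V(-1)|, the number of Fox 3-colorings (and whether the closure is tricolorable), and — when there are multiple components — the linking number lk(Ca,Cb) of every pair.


V = -x^-7 + x^-6 - x^-5 + x^-4 + x^-2
<D> = -A^-7 - A + A^5 - A^9 + A^13 (w = -5)
1 component over 13 crossings, w = -5
3 Fox colorings among 3^13, |V(-1)| = 5: not tricolorable
why: V spans 5 powers of x: at least 5 crossings in any diagram


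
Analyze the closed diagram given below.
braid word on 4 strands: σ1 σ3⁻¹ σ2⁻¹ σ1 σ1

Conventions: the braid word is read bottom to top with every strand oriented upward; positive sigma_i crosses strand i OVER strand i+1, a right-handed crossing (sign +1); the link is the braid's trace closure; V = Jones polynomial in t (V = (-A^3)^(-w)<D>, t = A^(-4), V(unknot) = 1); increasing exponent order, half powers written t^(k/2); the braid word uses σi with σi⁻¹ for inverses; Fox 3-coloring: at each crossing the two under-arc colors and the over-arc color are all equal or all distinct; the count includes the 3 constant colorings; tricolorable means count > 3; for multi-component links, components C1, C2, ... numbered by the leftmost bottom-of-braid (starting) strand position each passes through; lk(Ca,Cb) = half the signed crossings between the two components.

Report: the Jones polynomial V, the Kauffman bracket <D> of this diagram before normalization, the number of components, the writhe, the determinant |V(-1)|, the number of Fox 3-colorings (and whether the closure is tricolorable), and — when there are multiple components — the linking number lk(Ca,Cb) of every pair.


Jones polynomial: V(t) = t + t^3 - t^4
<D> = A^-13 - A^-9 - A^-1; writhe +1
components 1, writhe +1 (5 crossings)
3-colorings: 9 of 3^5, det 3 — tricolorable
note: V spans 3 powers of t: at least 3 crossings in any diagram


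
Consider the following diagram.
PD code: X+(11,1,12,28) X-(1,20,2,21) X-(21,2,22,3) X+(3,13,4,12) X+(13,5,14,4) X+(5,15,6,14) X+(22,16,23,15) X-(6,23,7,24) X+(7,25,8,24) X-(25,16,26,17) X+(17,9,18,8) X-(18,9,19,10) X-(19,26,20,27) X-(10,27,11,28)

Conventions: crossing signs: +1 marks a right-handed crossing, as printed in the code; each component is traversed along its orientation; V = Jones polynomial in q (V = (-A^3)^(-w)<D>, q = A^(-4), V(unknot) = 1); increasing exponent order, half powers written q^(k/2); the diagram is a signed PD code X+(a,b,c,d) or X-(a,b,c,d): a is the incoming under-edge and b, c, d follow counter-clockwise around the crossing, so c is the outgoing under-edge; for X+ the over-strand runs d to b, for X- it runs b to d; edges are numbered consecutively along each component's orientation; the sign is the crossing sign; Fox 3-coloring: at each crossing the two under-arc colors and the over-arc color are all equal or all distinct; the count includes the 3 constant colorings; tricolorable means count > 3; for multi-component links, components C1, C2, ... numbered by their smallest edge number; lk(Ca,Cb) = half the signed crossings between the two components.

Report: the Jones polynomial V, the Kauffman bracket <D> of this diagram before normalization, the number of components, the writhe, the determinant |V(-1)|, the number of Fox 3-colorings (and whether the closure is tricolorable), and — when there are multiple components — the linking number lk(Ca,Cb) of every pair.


V(q) = -q^-3 + q^-2 - q^-1 + 3 - q + q^2 - q^3
bracket: -A^-12 + A^-8 - A^-4 + 3 - A^4 + A^8 - A^12, w = 0
1 component, writhe 0, over 14 crossings
det 9, colorings 27 of 3^14 — tricolorable
observation: det 9 = |V(-1)|; divisible by 3, so tricolorable


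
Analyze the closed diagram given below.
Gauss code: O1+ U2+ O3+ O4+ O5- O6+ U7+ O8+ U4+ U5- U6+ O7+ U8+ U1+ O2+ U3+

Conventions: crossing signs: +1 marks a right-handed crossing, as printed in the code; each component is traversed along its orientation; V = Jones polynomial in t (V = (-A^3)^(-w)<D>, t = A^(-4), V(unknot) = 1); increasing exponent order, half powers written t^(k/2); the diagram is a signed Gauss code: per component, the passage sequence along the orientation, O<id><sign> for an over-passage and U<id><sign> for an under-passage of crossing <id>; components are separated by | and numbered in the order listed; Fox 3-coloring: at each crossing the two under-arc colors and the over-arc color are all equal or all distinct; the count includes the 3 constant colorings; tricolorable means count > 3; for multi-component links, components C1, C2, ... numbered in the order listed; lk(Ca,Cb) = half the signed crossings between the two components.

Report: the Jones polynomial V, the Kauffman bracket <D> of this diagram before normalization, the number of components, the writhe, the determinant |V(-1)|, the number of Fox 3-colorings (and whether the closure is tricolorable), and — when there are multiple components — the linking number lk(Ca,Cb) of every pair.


Jones polynomial: V(t) = t^2 + 2t^4 - 2t^5 + t^6 - 2t^7 + t^8
<D> = A^-14 - 2A^-10 + A^-6 - 2A^-2 + 2A^2 + A^10; writhe +6
components 1, writhe +6 (8 crossings)
3-colorings: 27 of 3^8, det 9 — tricolorable
note: w = +6 shifts under R1 moves; the (-A^3)^(-6) factor cancels that in V


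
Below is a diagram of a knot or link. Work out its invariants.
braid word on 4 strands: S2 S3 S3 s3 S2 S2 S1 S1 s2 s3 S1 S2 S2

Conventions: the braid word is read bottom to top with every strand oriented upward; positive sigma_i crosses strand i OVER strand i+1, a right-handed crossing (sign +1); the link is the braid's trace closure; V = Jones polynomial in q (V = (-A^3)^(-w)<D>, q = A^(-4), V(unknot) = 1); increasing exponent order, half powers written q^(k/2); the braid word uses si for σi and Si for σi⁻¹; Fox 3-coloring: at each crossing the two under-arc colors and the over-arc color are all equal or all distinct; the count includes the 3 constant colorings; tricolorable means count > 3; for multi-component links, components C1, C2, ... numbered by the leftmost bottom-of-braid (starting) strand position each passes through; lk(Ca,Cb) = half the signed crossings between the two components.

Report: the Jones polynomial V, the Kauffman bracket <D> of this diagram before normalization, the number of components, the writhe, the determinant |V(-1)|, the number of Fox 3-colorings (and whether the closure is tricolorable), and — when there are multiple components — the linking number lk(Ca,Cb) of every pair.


V(q) = q^-10 - 2q^-9 + 2q^-8 - 4q^-7 + 4q^-6 - 3q^-5 + 3q^-4 - q^-3 + q^-2
bracket: -A^-13 + A^-9 - 3A^-5 + 3A^-1 - 4A^3 + 4A^7 - 2A^11 + 2A^15 - A^19, w = -7
1 component, writhe -7, over 13 crossings
det 21, colorings 9 of 3^13 — tricolorable
observation: free reduction leaves σ2⁻¹ σ3⁻¹ σ2⁻¹ σ2⁻¹ σ1⁻¹ σ1⁻¹ σ2 σ3 σ1⁻¹ σ2⁻¹ σ2⁻¹ of the original 13 letters


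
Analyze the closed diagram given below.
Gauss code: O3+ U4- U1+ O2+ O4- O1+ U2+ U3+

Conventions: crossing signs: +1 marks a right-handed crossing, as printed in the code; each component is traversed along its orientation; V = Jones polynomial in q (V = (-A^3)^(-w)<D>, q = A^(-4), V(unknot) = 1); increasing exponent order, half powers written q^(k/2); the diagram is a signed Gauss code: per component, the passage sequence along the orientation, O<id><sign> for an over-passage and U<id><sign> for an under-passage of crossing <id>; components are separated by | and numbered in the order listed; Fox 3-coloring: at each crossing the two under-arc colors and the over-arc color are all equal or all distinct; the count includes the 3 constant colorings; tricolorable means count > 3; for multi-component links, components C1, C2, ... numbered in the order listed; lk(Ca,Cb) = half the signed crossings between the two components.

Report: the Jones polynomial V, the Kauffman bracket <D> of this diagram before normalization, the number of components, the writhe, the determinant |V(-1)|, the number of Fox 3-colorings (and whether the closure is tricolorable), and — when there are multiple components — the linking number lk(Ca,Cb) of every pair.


V = 1
<D> = A^6 (w = +2)
1 component over 4 crossings, w = +2
3 Fox colorings among 3^4, |V(-1)| = 1: not tricolorable
why: w = +2 shifts under R1 moves; the (-A^3)^(-2) factor cancels that in V


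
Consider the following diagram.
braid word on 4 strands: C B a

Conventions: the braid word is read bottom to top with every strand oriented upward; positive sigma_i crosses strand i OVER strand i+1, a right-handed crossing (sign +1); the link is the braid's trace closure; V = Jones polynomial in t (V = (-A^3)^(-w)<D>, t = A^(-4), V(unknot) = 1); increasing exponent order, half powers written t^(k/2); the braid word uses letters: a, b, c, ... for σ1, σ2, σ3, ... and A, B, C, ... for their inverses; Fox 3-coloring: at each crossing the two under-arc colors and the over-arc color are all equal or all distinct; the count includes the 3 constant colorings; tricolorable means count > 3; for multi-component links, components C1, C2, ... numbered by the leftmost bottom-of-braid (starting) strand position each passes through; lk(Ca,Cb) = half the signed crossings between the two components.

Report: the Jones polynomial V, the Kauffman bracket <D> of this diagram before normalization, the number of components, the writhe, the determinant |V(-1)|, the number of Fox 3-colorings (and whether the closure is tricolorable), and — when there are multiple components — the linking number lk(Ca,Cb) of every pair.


V = 1
<D> = -A^-3 (w = -1)
1 component over 3 crossings, w = -1
3 Fox colorings among 3^3, |V(-1)| = 1: not tricolorable
why: det 1 = |V(-1)|; not divisible by 3, so not tricolorable


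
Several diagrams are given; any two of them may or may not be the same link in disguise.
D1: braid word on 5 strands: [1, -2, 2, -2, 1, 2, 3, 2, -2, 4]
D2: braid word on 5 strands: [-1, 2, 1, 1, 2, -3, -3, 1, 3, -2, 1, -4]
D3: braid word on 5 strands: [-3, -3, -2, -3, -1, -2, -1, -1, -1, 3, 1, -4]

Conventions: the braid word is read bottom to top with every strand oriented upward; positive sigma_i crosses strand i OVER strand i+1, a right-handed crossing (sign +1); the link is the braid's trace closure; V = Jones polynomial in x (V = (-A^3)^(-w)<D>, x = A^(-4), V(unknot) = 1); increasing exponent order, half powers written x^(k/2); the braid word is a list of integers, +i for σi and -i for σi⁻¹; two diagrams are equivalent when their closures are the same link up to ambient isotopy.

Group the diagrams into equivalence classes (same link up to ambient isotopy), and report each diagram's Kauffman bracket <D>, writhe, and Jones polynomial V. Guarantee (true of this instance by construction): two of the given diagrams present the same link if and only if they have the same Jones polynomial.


equivalence classes: {D1} | {D2} | {D3}
D1 (bracket A^12; 10 crossings at w = +4): V = 1
D2 (bracket -A^-10 + A^-6 + A^2; 12 crossings at w = +2): V = x + x^3 - x^4
V(D3) = -x^-7 + x^-6 - x^-5 + x^-4 + x^-2  [12 crossings, <D> = A^-16 + A^-8 - A^-4 + 1 - A^4, w = -8]
key observation: 3 classes among 3 diagrams; unequal V(x) rules out equality


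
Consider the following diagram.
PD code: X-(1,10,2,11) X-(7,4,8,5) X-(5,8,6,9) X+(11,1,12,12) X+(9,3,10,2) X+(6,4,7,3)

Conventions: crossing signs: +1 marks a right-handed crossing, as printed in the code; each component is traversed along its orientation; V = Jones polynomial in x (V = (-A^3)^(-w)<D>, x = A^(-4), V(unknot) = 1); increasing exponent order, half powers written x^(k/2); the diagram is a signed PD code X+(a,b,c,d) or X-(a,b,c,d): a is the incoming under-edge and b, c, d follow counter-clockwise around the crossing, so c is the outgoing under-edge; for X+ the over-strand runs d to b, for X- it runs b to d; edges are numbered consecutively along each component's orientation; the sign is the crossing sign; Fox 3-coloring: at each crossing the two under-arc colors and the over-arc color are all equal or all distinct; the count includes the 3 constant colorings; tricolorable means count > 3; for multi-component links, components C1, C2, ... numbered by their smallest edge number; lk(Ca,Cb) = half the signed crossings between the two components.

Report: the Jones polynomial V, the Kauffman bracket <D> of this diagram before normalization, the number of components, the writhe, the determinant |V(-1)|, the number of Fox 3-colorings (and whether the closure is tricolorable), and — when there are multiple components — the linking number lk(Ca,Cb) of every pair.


Jones polynomial: V(x) = 1
<D> = 1; writhe 0
components 1, writhe 0 (6 crossings)
3-colorings: 3 of 3^6, det 1 — not tricolorable
note: det 1 = |V(-1)|; not divisible by 3, so not tricolorable


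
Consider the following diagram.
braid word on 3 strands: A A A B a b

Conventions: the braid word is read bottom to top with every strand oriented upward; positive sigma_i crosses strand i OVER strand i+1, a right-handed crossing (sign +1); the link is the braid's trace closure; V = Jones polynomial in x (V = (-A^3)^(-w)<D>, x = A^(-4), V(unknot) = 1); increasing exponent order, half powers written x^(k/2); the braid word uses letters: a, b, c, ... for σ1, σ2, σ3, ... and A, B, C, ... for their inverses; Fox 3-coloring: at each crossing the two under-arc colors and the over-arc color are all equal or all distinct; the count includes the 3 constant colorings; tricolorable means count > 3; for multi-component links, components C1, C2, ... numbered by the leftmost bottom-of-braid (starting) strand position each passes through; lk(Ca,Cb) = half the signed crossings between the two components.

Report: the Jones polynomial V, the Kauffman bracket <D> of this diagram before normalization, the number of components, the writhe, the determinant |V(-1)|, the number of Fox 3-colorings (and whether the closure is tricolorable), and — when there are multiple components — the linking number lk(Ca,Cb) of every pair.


V(x) = -x^-4 + x^-3 + x^-1
bracket: A^-2 + A^6 - A^10, w = -2
1 component, writhe -2, over 6 crossings
det 3, colorings 9 of 3^6 — tricolorable
observation: the span of V is 3, forcing >= 3 crossings in any diagram
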